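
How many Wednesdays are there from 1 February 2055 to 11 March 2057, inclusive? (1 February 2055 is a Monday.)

1 February 2055 is a Monday; the first Wednesday on or after it is 3 February 2055 (2 days later).
From 3 February 2055 to 11 March 2057: 331 + 366 + 70 = 767 days (rest of 2055, 2056, to 11 March 2057 in 2057).
767 ÷ 7 = 109 full weeks with remainder 4, so 109 more Wednesdays after the first → 110.

110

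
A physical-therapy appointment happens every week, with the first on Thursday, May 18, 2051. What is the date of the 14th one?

The 14th occurrence is 13 intervals after the first: 13 × 7 = 91 days after May 18, 2051.
May has 31 days — 13 days to the end of May leaves 78.
Jun has 30 days (48 left).
Jul has 31 days (17 left).
17 days into Aug → Aug 17, 2051.

Aug 17, 2051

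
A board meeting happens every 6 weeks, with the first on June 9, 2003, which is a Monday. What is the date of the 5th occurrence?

November 24, 2003

The 5th occurrence is 4 intervals after the first: 4 × 42 = 168 days after June 9, 2003.
June has 30 days — 21 days to the end of June leaves 147.
July has 31 days (116 left).
August has 31 days (85 left).
September has 30 days (55 left).
October has 31 days (24 left).
24 days into November → November 24, 2003.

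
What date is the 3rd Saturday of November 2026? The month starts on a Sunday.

2026-11-21

November 2026 begins on a Sunday, so the first Saturday is November 7 (6 days later).
The 3rd Saturday is 2 weeks later: 7 + 14 = 21.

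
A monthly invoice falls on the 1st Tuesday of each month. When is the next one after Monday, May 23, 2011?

May 2011 starts on a Sunday, so its 1st Tuesday is May 3, 2011 (2 days in).
That is not after May 23, 2011, so look at Jun 2011.
Jun 2011 starts on a Wednesday, so its 1st Tuesday is Jun 7, 2011 (6 days in).

Jun 7, 2011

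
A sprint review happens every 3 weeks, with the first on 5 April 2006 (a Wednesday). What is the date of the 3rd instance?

17 May 2006

The 3rd occurrence is 2 intervals after the first: 2 × 21 = 42 days after 5 April 2006.
April has 30 days — 25 days to the end of April leaves 17.
17 days into May → 17 May 2006.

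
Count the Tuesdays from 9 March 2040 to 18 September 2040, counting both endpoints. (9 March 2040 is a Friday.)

9 March 2040 is a Friday; the first Tuesday on or after it is 13 March 2040 (4 days later).
From 13 March 2040 to 18 September 2040: 18 + 30 + 31 + 30 + 31 + 31 + 18 = 189 days (rest of March, April, May, June, July, August, September).
189 ÷ 7 = 27 full weeks with remainder 0, so 27 more Tuesdays after the first → 28.

28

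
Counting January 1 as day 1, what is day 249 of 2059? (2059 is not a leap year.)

Sep 6, 2059

Jan has 31 days (249 − 31 = 218 remain).
Feb has 28 days (218 − 28 = 190 remain).
Mar has 31 days (190 − 31 = 159 remain).
Apr has 30 days (159 − 30 = 129 remain).
May has 31 days (129 − 31 = 98 remain).
Jun has 30 days (98 − 30 = 68 remain).
Jul has 31 days (68 − 31 = 37 remain).
Aug has 31 days (37 − 31 = 6 remain).
6 into Sep → Sep 6.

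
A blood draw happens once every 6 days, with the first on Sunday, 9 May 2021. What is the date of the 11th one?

8 July 2021

The 11th occurrence is 10 intervals after the first: 10 × 6 = 60 days after 9 May 2021.
May has 31 days — 22 days to the end of May leaves 38.
June has 30 days (8 left).
8 days into July → 8 July 2021.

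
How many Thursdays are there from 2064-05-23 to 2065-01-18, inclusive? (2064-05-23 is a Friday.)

2064-05-23 is a Friday; the first Thursday on or after it is 2064-05-29 (6 days later).
From 2064-05-29 to 2065-01-18: 2 + 30 + 31 + 31 + 30 + 31 + 30 + 31 + 18 = 234 days (rest of May, June, July, August, September, October, November, December, January).
234 ÷ 7 = 33 full weeks with remainder 3, so 33 more Thursdays after the first → 34.

34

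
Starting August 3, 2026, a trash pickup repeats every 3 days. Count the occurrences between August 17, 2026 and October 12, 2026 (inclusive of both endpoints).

Occurrences land 3·i days after August 3, 2026 for i = 0, 1, 2, …
August 17, 2026 is 14 days after the start; 14 ÷ 3 = 4 remainder 2; since the remainder is 2, round up to i = 5. First occurrence in the window: #6 on August 18, 2026 (5×3 = 15 days in).
October 12, 2026 is 70 days after the start; 70 ÷ 3 = 23 remainder 1. Last occurrence in the window: #24 on October 11, 2026.
Occurrences #6 through #24: 19 in total.

19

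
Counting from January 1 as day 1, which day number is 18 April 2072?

Days in months before April: 31 + 29 + 31 = 91.
Plus 18 days into April → day 109.

109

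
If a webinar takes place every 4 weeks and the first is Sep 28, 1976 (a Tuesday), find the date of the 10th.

The 10th occurrence is 9 intervals after the first: 9 × 28 = 252 days after Sep 28, 1976.
Sep has 30 days — 2 days to the end of Sep leaves 250.
Oct has 31 days (219 left).
Nov has 30 days (189 left).
Dec has 31 days (158 left).
Jan has 31 days (127 left).
Feb has 28 days (99 left).
Mar has 31 days (68 left).
Apr has 30 days (38 left).
May has 31 days (7 left).
7 days into Jun → Jun 7, 1977.

Jun 7, 1977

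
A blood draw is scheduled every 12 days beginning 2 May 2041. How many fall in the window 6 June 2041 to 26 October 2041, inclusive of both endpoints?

12

Occurrences land 12·i days after 2 May 2041 for i = 0, 1, 2, …
6 June 2041 is 35 days after the start; 35 ÷ 12 = 2 remainder 11; since the remainder is 11, round up to i = 3. First occurrence in the window: #4 on 7 June 2041 (3×12 = 36 days in).
26 October 2041 is 177 days after the start; 177 ÷ 12 = 14 remainder 9. Last occurrence in the window: #15 on 17 October 2041.
Occurrences #4 through #15: 12 in total.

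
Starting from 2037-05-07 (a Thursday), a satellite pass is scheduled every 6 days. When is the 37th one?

The 37th occurrence is 36 intervals after the first: 36 × 6 = 216 days after 2037-05-07.
May has 31 days — 24 days to the end of May leaves 192.
June has 30 days (162 left).
July has 31 days (131 left).
August has 31 days (100 left).
September has 30 days (70 left).
October has 31 days (39 left).
November has 30 days (9 left).
9 days into December → 2037-12-09.

2037-12-09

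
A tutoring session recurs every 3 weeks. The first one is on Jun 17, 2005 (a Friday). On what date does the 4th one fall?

The 4th occurrence is 3 intervals after the first: 3 × 21 = 63 days after Jun 17, 2005.
Jun has 30 days — 13 days to the end of Jun leaves 50.
Jul has 31 days (19 left).
19 days into Aug → Aug 19, 2005.

Aug 19, 2005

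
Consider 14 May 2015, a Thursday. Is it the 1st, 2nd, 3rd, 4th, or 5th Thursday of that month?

2nd

Day 14 falls in week ⌈14/7⌉ of the month.
Days 1–7 hold the 1st Thursday, 8–14 the 2nd, 15–21 the 3rd, 22–28 the 4th, 29–31 the 5th.
14 is in the range for the 2nd.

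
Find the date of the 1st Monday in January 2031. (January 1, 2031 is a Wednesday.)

January 2031 begins on a Wednesday, so the first Monday is January 6 (5 days later).

2031-01-06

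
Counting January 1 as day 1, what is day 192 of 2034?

2034-07-11

January has 31 days (192 − 31 = 161 remain).
February has 28 days (161 − 28 = 133 remain).
March has 31 days (133 − 31 = 102 remain).
April has 30 days (102 − 30 = 72 remain).
May has 31 days (72 − 31 = 41 remain).
June has 30 days (41 − 30 = 11 remain).
11 into July → July 11.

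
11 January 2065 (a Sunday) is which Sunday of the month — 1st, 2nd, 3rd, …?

2nd

Day 11 falls in week ⌈11/7⌉ of the month.
Days 1–7 hold the 1st Sunday, 8–14 the 2nd, 15–21 the 3rd, 22–28 the 4th, 29–31 the 5th.
11 is in the range for the 2nd.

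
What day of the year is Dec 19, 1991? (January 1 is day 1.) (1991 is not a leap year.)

Days in months before Dec: 31 + 28 + 31 + 30 + 31 + 30 + 31 + 31 + 30 + 31 + 30 = 334.
Plus 19 days into Dec → day 353.

353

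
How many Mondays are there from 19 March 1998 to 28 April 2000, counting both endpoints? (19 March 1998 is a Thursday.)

19 March 1998 is a Thursday; the first Monday on or after it is 23 March 1998 (4 days later).
From 23 March 1998 to 28 April 2000: 283 + 365 + 119 = 767 days (rest of 1998, 1999, to 28 April 2000 in 2000).
767 ÷ 7 = 109 full weeks with remainder 4, so 109 more Mondays after the first → 110.

110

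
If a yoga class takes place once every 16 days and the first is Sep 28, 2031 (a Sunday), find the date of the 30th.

Jan 4, 2033

The 30th occurrence is 29 intervals after the first: 29 × 16 = 464 days after Sep 28, 2031.
Sep has 30 days — 2 days to the end of Sep leaves 462.
From end of Sep to end of 2031 is 92 days (370 left).
2032 has 366 days (4 left).
4 days into Jan → Jan 4, 2033.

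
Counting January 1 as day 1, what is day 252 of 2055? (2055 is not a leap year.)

Jan has 31 days (252 − 31 = 221 remain).
Feb has 28 days (221 − 28 = 193 remain).
Mar has 31 days (193 − 31 = 162 remain).
Apr has 30 days (162 − 30 = 132 remain).
May has 31 days (132 − 31 = 101 remain).
Jun has 30 days (101 − 30 = 71 remain).
Jul has 31 days (71 − 31 = 40 remain).
Aug has 31 days (40 − 31 = 9 remain).
9 into Sep → Sep 9.

Sep 9, 2055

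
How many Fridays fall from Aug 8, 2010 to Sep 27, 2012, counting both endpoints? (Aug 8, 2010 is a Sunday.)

Aug 8, 2010 is a Sunday; the first Friday on or after it is Aug 13, 2010 (5 days later).
From Aug 13, 2010 to Sep 27, 2012: 140 + 365 + 271 = 776 days (rest of 2010, 2011, to Sep 27, 2012 in 2012).
776 ÷ 7 = 110 full weeks with remainder 6, so 110 more Fridays after the first → 111.

111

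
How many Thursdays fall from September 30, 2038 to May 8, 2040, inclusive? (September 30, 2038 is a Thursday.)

84

September 30, 2038 is a Thursday; the first Thursday on or after it is September 30, 2038.
From September 30, 2038 to May 8, 2040: 92 + 365 + 129 = 586 days (rest of 2038, 2039, to May 8, 2040 in 2040).
586 ÷ 7 = 83 full weeks with remainder 5, so 83 more Thursdays after the first → 84.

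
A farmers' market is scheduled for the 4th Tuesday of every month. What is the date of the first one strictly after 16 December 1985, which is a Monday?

24 December 1985

December 1985 starts on a Sunday; its first Tuesday is the 3rd, so the 4th Tuesday is the 24th — 24 December 1985.
24 December 1985 is after 16 December 1985, so that is the next one.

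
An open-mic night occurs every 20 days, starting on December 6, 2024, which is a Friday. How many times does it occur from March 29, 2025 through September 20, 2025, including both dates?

Occurrences land 20·i days after December 6, 2024 for i = 0, 1, 2, …
March 29, 2025 is 113 days after the start; 113 ÷ 20 = 5 remainder 13; since the remainder is 13, round up to i = 6. First occurrence in the window: #7 on April 5, 2025 (6×20 = 120 days in).
September 20, 2025 is 288 days after the start; 288 ÷ 20 = 14 remainder 8. Last occurrence in the window: #15 on September 12, 2025.
Occurrences #7 through #15: 9 in total.

9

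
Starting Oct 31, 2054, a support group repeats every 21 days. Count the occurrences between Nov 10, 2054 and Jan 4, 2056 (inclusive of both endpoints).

Occurrences land 21·i days after Oct 31, 2054 for i = 0, 1, 2, …
Nov 10, 2054 is 10 days after the start; 10 ÷ 21 = 0 remainder 10; since the remainder is 10, round up to i = 1. First occurrence in the window: #2 on Nov 21, 2054 (1×21 = 21 days in).
Jan 4, 2056 is 430 days after the start; 430 ÷ 21 = 20 remainder 10. Last occurrence in the window: #21 on Dec 25, 2055.
Occurrences #2 through #21: 20 in total.

20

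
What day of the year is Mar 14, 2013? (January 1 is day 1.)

73

Days in months before Mar: 31 + 28 = 59.
Plus 14 days into Mar → day 73.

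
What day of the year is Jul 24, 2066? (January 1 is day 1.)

Days in months before Jul: 31 + 28 + 31 + 30 + 31 + 30 = 181.
Plus 24 days into Jul → day 205.

205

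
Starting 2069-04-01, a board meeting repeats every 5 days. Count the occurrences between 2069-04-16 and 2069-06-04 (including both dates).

10

Occurrences land 5·i days after 2069-04-01 for i = 0, 1, 2, …
2069-04-16 is 15 days after the start; 15 ÷ 5 = 3 remainder 0. First occurrence in the window: #4 on 2069-04-16 (3×5 = 15 days in).
2069-06-04 is 64 days after the start; 64 ÷ 5 = 12 remainder 4. Last occurrence in the window: #13 on 2069-05-31.
Occurrences #4 through #13: 10 in total.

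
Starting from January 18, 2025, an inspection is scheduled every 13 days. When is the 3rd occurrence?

The 3rd occurrence is 2 intervals after the first: 2 × 13 = 26 days after January 18, 2025.
January has 31 days — 13 days to the end of January leaves 13.
13 days into February → February 13, 2025.

February 13, 2025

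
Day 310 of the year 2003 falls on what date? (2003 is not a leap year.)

January has 31 days (310 − 31 = 279 remain).
February has 28 days (279 − 28 = 251 remain).
March has 31 days (251 − 31 = 220 remain).
April has 30 days (220 − 30 = 190 remain).
May has 31 days (190 − 31 = 159 remain).
June has 30 days (159 − 30 = 129 remain).
July has 31 days (129 − 31 = 98 remain).
August has 31 days (98 − 31 = 67 remain).
September has 30 days (67 − 30 = 37 remain).
October has 31 days (37 − 31 = 6 remain).
6 into November → November 6.

November 6, 2003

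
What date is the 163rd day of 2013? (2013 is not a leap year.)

2013-06-12

January has 31 days (163 − 31 = 132 remain).
February has 28 days (132 − 28 = 104 remain).
March has 31 days (104 − 31 = 73 remain).
April has 30 days (73 − 30 = 43 remain).
May has 31 days (43 − 31 = 12 remain).
12 into June → June 12.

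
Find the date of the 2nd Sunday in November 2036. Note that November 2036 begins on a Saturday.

November 2036 begins on a Saturday, so the first Sunday is November 2 (1 day later).
The 2nd Sunday is 1 weeks later: 2 + 7 = 9.

2036-11-09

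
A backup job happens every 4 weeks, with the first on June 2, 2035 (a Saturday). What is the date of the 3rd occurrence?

July 28, 2035

The 3rd occurrence is 2 intervals after the first: 2 × 28 = 56 days after June 2, 2035.
June has 30 days — 28 days to the end of June leaves 28.
28 days into July → July 28, 2035.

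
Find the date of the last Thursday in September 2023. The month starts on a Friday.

September 2023 begins on a Friday, so the first Thursday is September 7 (6 days later).
September 2023 has 30 days. Adding weeks: 7, 14, 21, 28 — the last one ≤ 30 is the 28th.

2023-09-28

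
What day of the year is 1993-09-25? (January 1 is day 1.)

Days in months before September: 31 + 28 + 31 + 30 + 31 + 30 + 31 + 31 = 243.
Plus 25 days into September → day 268.

268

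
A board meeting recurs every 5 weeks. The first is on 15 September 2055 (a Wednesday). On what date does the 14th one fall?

The 14th occurrence is 13 intervals after the first: 13 × 35 = 455 days after 15 September 2055.
September has 30 days — 15 days to the end of September leaves 440.
From end of September to end of 2055 is 92 days (348 left).
January has 31 days (317 left).
February has 29 days (288 left).
March has 31 days (257 left).
April has 30 days (227 left).
May has 31 days (196 left).
June has 30 days (166 left).
July has 31 days (135 left).
August has 31 days (104 left).
September has 30 days (74 left).
October has 31 days (43 left).
November has 30 days (13 left).
13 days into December → 13 December 2056.

13 December 2056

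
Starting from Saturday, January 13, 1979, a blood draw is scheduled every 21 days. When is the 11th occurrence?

August 11, 1979

The 11th occurrence is 10 intervals after the first: 10 × 21 = 210 days after January 13, 1979.
January has 31 days — 18 days to the end of January leaves 192.
February has 28 days (164 left).
March has 31 days (133 left).
April has 30 days (103 left).
May has 31 days (72 left).
June has 30 days (42 left).
July has 31 days (11 left).
11 days into August → August 11, 1979.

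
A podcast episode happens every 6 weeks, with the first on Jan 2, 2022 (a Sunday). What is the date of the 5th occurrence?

Jun 19, 2022

The 5th occurrence is 4 intervals after the first: 4 × 42 = 168 days after Jan 2, 2022.
Jan has 31 days — 29 days to the end of Jan leaves 139.
Feb has 28 days (111 left).
Mar has 31 days (80 left).
Apr has 30 days (50 left).
May has 31 days (19 left).
19 days into Jun → Jun 19, 2022.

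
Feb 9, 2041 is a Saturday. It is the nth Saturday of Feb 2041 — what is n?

Day 9 falls in week ⌈9/7⌉ of the month.
Days 1–7 hold the 1st Saturday, 8–14 the 2nd, 15–21 the 3rd, 22–28 the 4th, 29–31 the 5th.
9 is in the range for the 2nd.

2nd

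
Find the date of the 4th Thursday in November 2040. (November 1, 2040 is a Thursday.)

November 22, 2040

November 2040 begins on a Thursday, so the first Thursday is November 1.
The 4th Thursday is 3 weeks later: 1 + 21 = 22.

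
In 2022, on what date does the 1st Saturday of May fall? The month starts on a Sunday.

May 2022 begins on a Sunday, so the first Saturday is May 7 (6 days later).

7 May 2022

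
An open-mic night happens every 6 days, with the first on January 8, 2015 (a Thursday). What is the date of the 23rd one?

The 23rd occurrence is 22 intervals after the first: 22 × 6 = 132 days after January 8, 2015.
January has 31 days — 23 days to the end of January leaves 109.
February has 28 days (81 left).
March has 31 days (50 left).
April has 30 days (20 left).
20 days into May → May 20, 2015.

May 20, 2015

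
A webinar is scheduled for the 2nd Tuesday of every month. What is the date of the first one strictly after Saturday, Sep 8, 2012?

Sep 2012 starts on a Saturday; its first Tuesday is the 4th, so the 2nd Tuesday is the 11th — Sep 11, 2012.
Sep 11, 2012 is after Sep 8, 2012, so that is the next one.

Sep 11, 2012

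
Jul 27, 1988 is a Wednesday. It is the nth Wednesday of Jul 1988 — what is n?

Day 27 falls in week ⌈27/7⌉ of the month.
Days 1–7 hold the 1st Wednesday, 8–14 the 2nd, 15–21 the 3rd, 22–28 the 4th, 29–31 the 5th.
27 is in the range for the 4th.

4th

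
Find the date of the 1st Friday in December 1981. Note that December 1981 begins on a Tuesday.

December 1981 begins on a Tuesday, so the first Friday is December 4 (3 days later).

1981-12-04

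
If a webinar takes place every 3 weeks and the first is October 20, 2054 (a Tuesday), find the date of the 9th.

The 9th occurrence is 8 intervals after the first: 8 × 21 = 168 days after October 20, 2054.
October has 31 days — 11 days to the end of October leaves 157.
November has 30 days (127 left).
December has 31 days (96 left).
January has 31 days (65 left).
February has 28 days (37 left).
March has 31 days (6 left).
6 days into April → April 6, 2055.

April 6, 2055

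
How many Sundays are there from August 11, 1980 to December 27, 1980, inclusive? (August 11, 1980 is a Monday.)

August 11, 1980 is a Monday; the first Sunday on or after it is August 17, 1980 (6 days later).
From August 17, 1980 to December 27, 1980: 14 + 30 + 31 + 30 + 27 = 132 days (rest of August, September, October, November, December).
132 ÷ 7 = 18 full weeks with remainder 6, so 18 more Sundays after the first → 19.

19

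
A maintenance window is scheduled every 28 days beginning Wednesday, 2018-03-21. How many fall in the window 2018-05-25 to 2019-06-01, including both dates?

Occurrences land 28·i days after 2018-03-21 for i = 0, 1, 2, …
2018-05-25 is 65 days after the start; 65 ÷ 28 = 2 remainder 9; since the remainder is 9, round up to i = 3. First occurrence in the window: #4 on 2018-06-13 (3×28 = 84 days in).
2019-06-01 is 437 days after the start; 437 ÷ 28 = 15 remainder 17. Last occurrence in the window: #16 on 2019-05-15.
Occurrences #4 through #16: 13 in total.

13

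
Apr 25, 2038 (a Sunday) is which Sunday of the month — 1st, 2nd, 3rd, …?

4th

Day 25 falls in week ⌈25/7⌉ of the month.
Days 1–7 hold the 1st Sunday, 8–14 the 2nd, 15–21 the 3rd, 22–28 the 4th, 29–31 the 5th.
25 is in the range for the 4th.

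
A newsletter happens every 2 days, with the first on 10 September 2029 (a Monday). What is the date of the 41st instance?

The 41st occurrence is 40 intervals after the first: 40 × 2 = 80 days after 10 September 2029.
September has 30 days — 20 days to the end of September leaves 60.
October has 31 days (29 left).
29 days into November → 29 November 2029.

29 November 2029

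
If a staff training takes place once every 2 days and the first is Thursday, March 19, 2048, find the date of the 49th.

The 49th occurrence is 48 intervals after the first: 48 × 2 = 96 days after March 19, 2048.
March has 31 days — 12 days to the end of March leaves 84.
April has 30 days (54 left).
May has 31 days (23 left).
23 days into June → June 23, 2048.

June 23, 2048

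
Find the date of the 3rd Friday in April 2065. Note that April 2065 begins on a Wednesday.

April 2065 begins on a Wednesday, so the first Friday is April 3 (2 days later).
The 3rd Friday is 2 weeks later: 3 + 14 = 17.

April 17, 2065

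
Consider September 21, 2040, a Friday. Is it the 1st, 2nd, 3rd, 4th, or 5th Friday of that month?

3rd

Day 21 falls in week ⌈21/7⌉ of the month.
Days 1–7 hold the 1st Friday, 8–14 the 2nd, 15–21 the 3rd, 22–28 the 4th, 29–31 the 5th.
21 is in the range for the 3rd.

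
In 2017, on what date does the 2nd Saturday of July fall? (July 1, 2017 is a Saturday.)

July 2017 begins on a Saturday, so the first Saturday is July 1.
The 2nd Saturday is 1 weeks later: 1 + 7 = 8.

2017-07-08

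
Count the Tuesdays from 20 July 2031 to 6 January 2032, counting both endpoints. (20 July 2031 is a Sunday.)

20 July 2031 is a Sunday; the first Tuesday on or after it is 22 July 2031 (2 days later).
From 22 July 2031 to 6 January 2032: 9 + 31 + 30 + 31 + 30 + 31 + 6 = 168 days (rest of July, August, September, October, November, December, January).
168 ÷ 7 = 24 full weeks with remainder 0, so 24 more Tuesdays after the first → 25.

25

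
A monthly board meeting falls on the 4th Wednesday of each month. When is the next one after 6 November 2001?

28 November 2001

November 2001 starts on a Thursday; its first Wednesday is the 7th, so the 4th Wednesday is the 28th — 28 November 2001.
28 November 2001 is after 6 November 2001, so that is the next one.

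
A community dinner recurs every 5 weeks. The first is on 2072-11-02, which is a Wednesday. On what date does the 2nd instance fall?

The 2nd occurrence is 1 interval after the first: 1 × 35 = 35 days after 2072-11-02.
November has 30 days — 28 days to the end of November leaves 7.
7 days into December → 2072-12-07.

2072-12-07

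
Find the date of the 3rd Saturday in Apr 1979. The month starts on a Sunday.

Apr 21, 1979

Apr 1979 begins on a Sunday, so the first Saturday is Apr 7 (6 days later).
The 3rd Saturday is 2 weeks later: 7 + 14 = 21.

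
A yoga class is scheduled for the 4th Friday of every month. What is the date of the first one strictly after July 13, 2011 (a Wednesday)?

July 22, 2011

July 2011 starts on a Friday; its first Friday is the 1st, so the 4th Friday is the 22nd — July 22, 2011.
July 22, 2011 is after July 13, 2011, so that is the next one.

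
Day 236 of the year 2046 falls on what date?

January has 31 days (236 − 31 = 205 remain).
February has 28 days (205 − 28 = 177 remain).
March has 31 days (177 − 31 = 146 remain).
April has 30 days (146 − 30 = 116 remain).
May has 31 days (116 − 31 = 85 remain).
June has 30 days (85 − 30 = 55 remain).
July has 31 days (55 − 31 = 24 remain).
24 into August → August 24.

2046-08-24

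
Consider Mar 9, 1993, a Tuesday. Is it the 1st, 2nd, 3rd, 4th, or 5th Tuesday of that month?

Day 9 falls in week ⌈9/7⌉ of the month.
Days 1–7 hold the 1st Tuesday, 8–14 the 2nd, 15–21 the 3rd, 22–28 the 4th, 29–31 the 5th.
9 is in the range for the 2nd.

2nd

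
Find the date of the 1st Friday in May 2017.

The first Friday of May 2017 is May 5.

May 5, 2017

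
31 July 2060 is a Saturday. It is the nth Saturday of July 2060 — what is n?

5th

Day 31 falls in week ⌈31/7⌉ of the month.
Days 1–7 hold the 1st Saturday, 8–14 the 2nd, 15–21 the 3rd, 22–28 the 4th, 29–31 the 5th.
31 is in the range for the 5th.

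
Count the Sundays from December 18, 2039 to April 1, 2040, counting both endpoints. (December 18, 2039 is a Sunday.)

16

December 18, 2039 is a Sunday; the first Sunday on or after it is December 18, 2039.
From December 18, 2039 to April 1, 2040: 13 + 31 + 29 + 31 + 1 = 105 days (rest of December, January, February, March, April).
105 ÷ 7 = 15 full weeks with remainder 0, so 15 more Sundays after the first → 16.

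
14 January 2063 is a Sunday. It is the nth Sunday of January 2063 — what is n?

Day 14 falls in week ⌈14/7⌉ of the month.
Days 1–7 hold the 1st Sunday, 8–14 the 2nd, 15–21 the 3rd, 22–28 the 4th, 29–31 the 5th.
14 is in the range for the 2nd.

2nd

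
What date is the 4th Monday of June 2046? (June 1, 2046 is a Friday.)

June 2046 begins on a Friday, so the first Monday is June 4 (3 days later).
The 4th Monday is 3 weeks later: 4 + 21 = 25.

25 June 2046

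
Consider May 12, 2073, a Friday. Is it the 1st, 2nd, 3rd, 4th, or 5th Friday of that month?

Day 12 falls in week ⌈12/7⌉ of the month.
Days 1–7 hold the 1st Friday, 8–14 the 2nd, 15–21 the 3rd, 22–28 the 4th, 29–31 the 5th.
12 is in the range for the 2nd.

2nd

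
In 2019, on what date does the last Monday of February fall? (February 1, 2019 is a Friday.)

2019-02-25

February 2019 begins on a Friday, so the first Monday is February 4 (3 days later).
February 2019 has 28 days. Adding weeks: 4, 11, 18, 25 — the last one ≤ 28 is the 25th.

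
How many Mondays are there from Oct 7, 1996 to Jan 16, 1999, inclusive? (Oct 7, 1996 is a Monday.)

Oct 7, 1996 is a Monday; the first Monday on or after it is Oct 7, 1996.
From Oct 7, 1996 to Jan 16, 1999: 85 + 365 + 365 + 16 = 831 days (rest of 1996, 1997, 1998, to Jan 16, 1999 in 1999).
831 ÷ 7 = 118 full weeks with remainder 5, so 118 more Mondays after the first → 119.

119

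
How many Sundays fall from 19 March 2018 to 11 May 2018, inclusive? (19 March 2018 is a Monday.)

19 March 2018 is a Monday; the first Sunday on or after it is 25 March 2018 (6 days later).
From 25 March 2018 to 11 May 2018: 6 + 30 + 11 = 47 days (rest of March, April, May).
47 ÷ 7 = 6 full weeks with remainder 5, so 6 more Sundays after the first → 7.

7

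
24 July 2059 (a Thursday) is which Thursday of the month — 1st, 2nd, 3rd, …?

Day 24 falls in week ⌈24/7⌉ of the month.
Days 1–7 hold the 1st Thursday, 8–14 the 2nd, 15–21 the 3rd, 22–28 the 4th, 29–31 the 5th.
24 is in the range for the 4th.

4th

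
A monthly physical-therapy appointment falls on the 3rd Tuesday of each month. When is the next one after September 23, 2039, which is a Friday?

September 2039 starts on a Thursday; its first Tuesday is the 6th, so the 3rd Tuesday is the 20th — September 20, 2039.
That is not after September 23, 2039, so look at October 2039.
October 2039 starts on a Saturday; its first Tuesday is the 4th, so the 3rd Tuesday is the 18th — October 18, 2039.

October 18, 2039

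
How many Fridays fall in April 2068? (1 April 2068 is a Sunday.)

4

1 April 2068 is a Sunday; the first Friday on or after it is 6 April 2068 (5 days later).
From 6 April 2068 to 30 April 2068 is 30 − 6 = 24 days.
24 ÷ 7 = 3 full weeks with remainder 3, so 3 more Fridays after the first → 4.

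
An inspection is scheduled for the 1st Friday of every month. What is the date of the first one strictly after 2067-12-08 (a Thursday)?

December 2067 starts on a Thursday, so its 1st Friday is 2067-12-02 (1 day in).
That is not after 2067-12-08, so look at January 2068.
January 2068 starts on a Sunday, so its 1st Friday is 2068-01-06 (5 days in).

2068-01-06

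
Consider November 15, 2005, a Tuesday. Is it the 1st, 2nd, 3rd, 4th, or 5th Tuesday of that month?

Day 15 falls in week ⌈15/7⌉ of the month.
Days 1–7 hold the 1st Tuesday, 8–14 the 2nd, 15–21 the 3rd, 22–28 the 4th, 29–31 the 5th.
15 is in the range for the 3rd.

3rd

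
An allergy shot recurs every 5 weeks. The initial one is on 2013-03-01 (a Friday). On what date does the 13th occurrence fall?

2014-04-25

The 13th occurrence is 12 intervals after the first: 12 × 35 = 420 days after 2013-03-01.
March has 31 days — 30 days to the end of March leaves 390.
April has 30 days (360 left).
May has 31 days (329 left).
June has 30 days (299 left).
July has 31 days (268 left).
August has 31 days (237 left).
September has 30 days (207 left).
October has 31 days (176 left).
November has 30 days (146 left).
December has 31 days (115 left).
January has 31 days (84 left).
February has 28 days (56 left).
March has 31 days (25 left).
25 days into April → 2014-04-25.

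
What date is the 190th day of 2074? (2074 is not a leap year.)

Jul 9, 2074

Jan has 31 days (190 − 31 = 159 remain).
Feb has 28 days (159 − 28 = 131 remain).
Mar has 31 days (131 − 31 = 100 remain).
Apr has 30 days (100 − 30 = 70 remain).
May has 31 days (70 − 31 = 39 remain).
Jun has 30 days (39 − 30 = 9 remain).
9 into Jul → Jul 9.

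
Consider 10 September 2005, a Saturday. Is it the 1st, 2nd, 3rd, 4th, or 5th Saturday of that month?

2nd

Day 10 falls in week ⌈10/7⌉ of the month.
Days 1–7 hold the 1st Saturday, 8–14 the 2nd, 15–21 the 3rd, 22–28 the 4th, 29–31 the 5th.
10 is in the range for the 2nd.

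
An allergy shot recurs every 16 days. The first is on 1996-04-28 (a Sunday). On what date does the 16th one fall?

1996-12-24

The 16th occurrence is 15 intervals after the first: 15 × 16 = 240 days after 1996-04-28.
April has 30 days — 2 days to the end of April leaves 238.
May has 31 days (207 left).
June has 30 days (177 left).
July has 31 days (146 left).
August has 31 days (115 left).
September has 30 days (85 left).
October has 31 days (54 left).
November has 30 days (24 left).
24 days into December → 1996-12-24.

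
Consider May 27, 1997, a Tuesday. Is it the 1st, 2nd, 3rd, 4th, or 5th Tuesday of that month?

Day 27 falls in week ⌈27/7⌉ of the month.
Days 1–7 hold the 1st Tuesday, 8–14 the 2nd, 15–21 the 3rd, 22–28 the 4th, 29–31 the 5th.
27 is in the range for the 4th.

4th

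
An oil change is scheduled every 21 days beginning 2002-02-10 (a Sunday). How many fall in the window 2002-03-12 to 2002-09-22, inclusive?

9

Occurrences land 21·i days after 2002-02-10 for i = 0, 1, 2, …
2002-03-12 is 30 days after the start; 30 ÷ 21 = 1 remainder 9; since the remainder is 9, round up to i = 2. First occurrence in the window: #3 on 2002-03-24 (2×21 = 42 days in).
2002-09-22 is 224 days after the start; 224 ÷ 21 = 10 remainder 14. Last occurrence in the window: #11 on 2002-09-08.
Occurrences #3 through #11: 9 in total.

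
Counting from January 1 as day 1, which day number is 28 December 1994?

362

Days in months before December: 31 + 28 + 31 + 30 + 31 + 30 + 31 + 31 + 30 + 31 + 30 = 334.
Plus 28 days into December → day 362.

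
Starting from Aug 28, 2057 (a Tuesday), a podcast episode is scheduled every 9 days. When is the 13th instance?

Dec 14, 2057

The 13th occurrence is 12 intervals after the first: 12 × 9 = 108 days after Aug 28, 2057.
Aug has 31 days — 3 days to the end of Aug leaves 105.
Sep has 30 days (75 left).
Oct has 31 days (44 left).
Nov has 30 days (14 left).
14 days into Dec → Dec 14, 2057.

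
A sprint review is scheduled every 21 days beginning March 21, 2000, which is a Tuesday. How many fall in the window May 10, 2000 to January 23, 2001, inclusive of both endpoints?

12

Occurrences land 21·i days after March 21, 2000 for i = 0, 1, 2, …
May 10, 2000 is 50 days after the start; 50 ÷ 21 = 2 remainder 8; since the remainder is 8, round up to i = 3. First occurrence in the window: #4 on May 23, 2000 (3×21 = 63 days in).
January 23, 2001 is 308 days after the start; 308 ÷ 21 = 14 remainder 14. Last occurrence in the window: #15 on January 9, 2001.
Occurrences #4 through #15: 12 in total.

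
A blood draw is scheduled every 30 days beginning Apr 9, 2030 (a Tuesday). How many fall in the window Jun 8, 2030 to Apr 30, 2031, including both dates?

11

Occurrences land 30·i days after Apr 9, 2030 for i = 0, 1, 2, …
Jun 8, 2030 is 60 days after the start; 60 ÷ 30 = 2 remainder 0. First occurrence in the window: #3 on Jun 8, 2030 (2×30 = 60 days in).
Apr 30, 2031 is 386 days after the start; 386 ÷ 30 = 12 remainder 26. Last occurrence in the window: #13 on Apr 4, 2031.
Occurrences #3 through #13: 11 in total.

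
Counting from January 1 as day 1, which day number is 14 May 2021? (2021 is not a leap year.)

134

Days in months before May: 31 + 28 + 31 + 30 = 120.
Plus 14 days into May → day 134.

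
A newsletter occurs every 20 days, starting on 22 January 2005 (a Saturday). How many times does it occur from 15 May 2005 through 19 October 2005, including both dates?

8

Occurrences land 20·i days after 22 January 2005 for i = 0, 1, 2, …
15 May 2005 is 113 days after the start; 113 ÷ 20 = 5 remainder 13; since the remainder is 13, round up to i = 6. First occurrence in the window: #7 on 22 May 2005 (6×20 = 120 days in).
19 October 2005 is 270 days after the start; 270 ÷ 20 = 13 remainder 10. Last occurrence in the window: #14 on 9 October 2005.
Occurrences #7 through #14: 8 in total.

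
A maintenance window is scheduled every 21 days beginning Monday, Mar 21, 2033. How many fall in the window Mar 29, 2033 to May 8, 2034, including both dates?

19

Occurrences land 21·i days after Mar 21, 2033 for i = 0, 1, 2, …
Mar 29, 2033 is 8 days after the start; 8 ÷ 21 = 0 remainder 8; since the remainder is 8, round up to i = 1. First occurrence in the window: #2 on Apr 11, 2033 (1×21 = 21 days in).
May 8, 2034 is 413 days after the start; 413 ÷ 21 = 19 remainder 14. Last occurrence in the window: #20 on Apr 24, 2034.
Occurrences #2 through #20: 19 in total.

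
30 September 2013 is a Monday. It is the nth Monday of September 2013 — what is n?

5th

Day 30 falls in week ⌈30/7⌉ of the month.
Days 1–7 hold the 1st Monday, 8–14 the 2nd, 15–21 the 3rd, 22–28 the 4th, 29–31 the 5th.
30 is in the range for the 5th.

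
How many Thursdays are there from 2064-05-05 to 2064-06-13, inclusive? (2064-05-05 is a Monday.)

6

2064-05-05 is a Monday; the first Thursday on or after it is 2064-05-08 (3 days later).
From 2064-05-08 to 2064-06-13: 23 + 13 = 36 days (rest of May, June).
36 ÷ 7 = 5 full weeks with remainder 1, so 5 more Thursdays after the first → 6.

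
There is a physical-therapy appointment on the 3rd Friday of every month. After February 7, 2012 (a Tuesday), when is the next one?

February 17, 2012

February 2012 starts on a Wednesday; its first Friday is the 3rd, so the 3rd Friday is the 17th — February 17, 2012.
February 17, 2012 is after February 7, 2012, so that is the next one.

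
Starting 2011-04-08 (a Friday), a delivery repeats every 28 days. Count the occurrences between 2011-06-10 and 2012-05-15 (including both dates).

12

Occurrences land 28·i days after 2011-04-08 for i = 0, 1, 2, …
2011-06-10 is 63 days after the start; 63 ÷ 28 = 2 remainder 7; since the remainder is 7, round up to i = 3. First occurrence in the window: #4 on 2011-07-01 (3×28 = 84 days in).
2012-05-15 is 403 days after the start; 403 ÷ 28 = 14 remainder 11. Last occurrence in the window: #15 on 2012-05-04.
Occurrences #4 through #15: 12 in total.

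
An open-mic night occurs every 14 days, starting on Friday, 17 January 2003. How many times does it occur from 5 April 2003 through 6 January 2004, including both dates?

Occurrences land 14·i days after 17 January 2003 for i = 0, 1, 2, …
5 April 2003 is 78 days after the start; 78 ÷ 14 = 5 remainder 8; since the remainder is 8, round up to i = 6. First occurrence in the window: #7 on 11 April 2003 (6×14 = 84 days in).
6 January 2004 is 354 days after the start; 354 ÷ 14 = 25 remainder 4. Last occurrence in the window: #26 on 2 January 2004.
Occurrences #7 through #26: 20 in total.

20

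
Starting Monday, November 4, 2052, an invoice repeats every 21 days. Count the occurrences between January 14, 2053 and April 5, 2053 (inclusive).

Occurrences land 21·i days after November 4, 2052 for i = 0, 1, 2, …
January 14, 2053 is 71 days after the start; 71 ÷ 21 = 3 remainder 8; since the remainder is 8, round up to i = 4. First occurrence in the window: #5 on January 27, 2053 (4×21 = 84 days in).
April 5, 2053 is 152 days after the start; 152 ÷ 21 = 7 remainder 5. Last occurrence in the window: #8 on March 31, 2053.
Occurrences #5 through #8: 4 in total.

4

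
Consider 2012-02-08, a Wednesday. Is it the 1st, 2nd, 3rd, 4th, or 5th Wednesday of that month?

Day 8 falls in week ⌈8/7⌉ of the month.
Days 1–7 hold the 1st Wednesday, 8–14 the 2nd, 15–21 the 3rd, 22–28 the 4th, 29–31 the 5th.
8 is in the range for the 2nd.

2nd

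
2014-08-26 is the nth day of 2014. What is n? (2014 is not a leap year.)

238

Days in months before August: 31 + 28 + 31 + 30 + 31 + 30 + 31 = 212.
Plus 26 days into August → day 238.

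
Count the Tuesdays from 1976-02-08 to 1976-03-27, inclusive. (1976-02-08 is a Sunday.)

7

1976-02-08 is a Sunday; the first Tuesday on or after it is 1976-02-10 (2 days later).
From 1976-02-10 to 1976-03-27: 19 + 27 = 46 days (rest of February, March).
46 ÷ 7 = 6 full weeks with remainder 4, so 6 more Tuesdays after the first → 7.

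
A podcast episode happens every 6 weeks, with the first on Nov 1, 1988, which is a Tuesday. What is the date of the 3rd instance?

The 3rd occurrence is 2 intervals after the first: 2 × 42 = 84 days after Nov 1, 1988.
Nov has 30 days — 29 days to the end of Nov leaves 55.
Dec has 31 days (24 left).
24 days into Jan → Jan 24, 1989.

Jan 24, 1989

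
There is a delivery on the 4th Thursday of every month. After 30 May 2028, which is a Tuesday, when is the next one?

22 June 2028

May 2028 starts on a Monday; its first Thursday is the 4th, so the 4th Thursday is the 25th — 25 May 2028.
That is not after 30 May 2028, so look at June 2028.
June 2028 starts on a Thursday; its first Thursday is the 1st, so the 4th Thursday is the 22nd — 22 June 2028.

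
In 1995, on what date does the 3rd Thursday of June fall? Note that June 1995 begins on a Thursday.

June 1995 begins on a Thursday, so the first Thursday is June 1.
The 3rd Thursday is 2 weeks later: 1 + 14 = 15.

1995-06-15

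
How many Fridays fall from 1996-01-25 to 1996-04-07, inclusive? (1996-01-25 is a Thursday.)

11

1996-01-25 is a Thursday; the first Friday on or after it is 1996-01-26 (1 day later).
From 1996-01-26 to 1996-04-07: 5 + 29 + 31 + 7 = 72 days (rest of January, February, March, April).
72 ÷ 7 = 10 full weeks with remainder 2, so 10 more Fridays after the first → 11.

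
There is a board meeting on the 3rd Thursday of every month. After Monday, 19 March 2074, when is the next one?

March 2074 starts on a Thursday; its first Thursday is the 1st, so the 3rd Thursday is the 15th — 15 March 2074.
That is not after 19 March 2074, so look at April 2074.
April 2074 starts on a Sunday; its first Thursday is the 5th, so the 3rd Thursday is the 19th — 19 April 2074.

19 April 2074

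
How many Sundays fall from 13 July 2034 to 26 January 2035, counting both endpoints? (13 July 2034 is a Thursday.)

13 July 2034 is a Thursday; the first Sunday on or after it is 16 July 2034 (3 days later).
From 16 July 2034 to 26 January 2035: 15 + 31 + 30 + 31 + 30 + 31 + 26 = 194 days (rest of July, August, September, October, November, December, January).
194 ÷ 7 = 27 full weeks with remainder 5, so 27 more Sundays after the first → 28.

28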